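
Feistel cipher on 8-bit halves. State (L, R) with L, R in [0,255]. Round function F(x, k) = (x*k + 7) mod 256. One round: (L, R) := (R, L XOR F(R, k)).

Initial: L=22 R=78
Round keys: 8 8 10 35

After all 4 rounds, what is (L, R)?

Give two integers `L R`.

Answer: 240 150

Derivation:
Round 1 (k=8): L=78 R=97
Round 2 (k=8): L=97 R=65
Round 3 (k=10): L=65 R=240
Round 4 (k=35): L=240 R=150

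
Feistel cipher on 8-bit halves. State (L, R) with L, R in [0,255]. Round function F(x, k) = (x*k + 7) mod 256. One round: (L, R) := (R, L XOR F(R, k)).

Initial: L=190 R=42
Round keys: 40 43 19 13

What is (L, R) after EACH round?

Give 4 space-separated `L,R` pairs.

Answer: 42,41 41,192 192,110 110,93

Derivation:
Round 1 (k=40): L=42 R=41
Round 2 (k=43): L=41 R=192
Round 3 (k=19): L=192 R=110
Round 4 (k=13): L=110 R=93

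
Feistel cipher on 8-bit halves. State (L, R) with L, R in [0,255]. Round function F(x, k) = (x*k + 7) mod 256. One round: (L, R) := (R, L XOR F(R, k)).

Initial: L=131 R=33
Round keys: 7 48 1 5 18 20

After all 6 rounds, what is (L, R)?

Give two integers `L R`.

Round 1 (k=7): L=33 R=109
Round 2 (k=48): L=109 R=86
Round 3 (k=1): L=86 R=48
Round 4 (k=5): L=48 R=161
Round 5 (k=18): L=161 R=105
Round 6 (k=20): L=105 R=154

Answer: 105 154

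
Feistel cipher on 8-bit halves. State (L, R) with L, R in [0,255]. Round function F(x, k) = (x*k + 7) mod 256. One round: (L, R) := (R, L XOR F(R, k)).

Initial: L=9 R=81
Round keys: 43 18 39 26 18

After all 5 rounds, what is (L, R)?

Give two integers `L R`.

Answer: 27 77

Derivation:
Round 1 (k=43): L=81 R=171
Round 2 (k=18): L=171 R=92
Round 3 (k=39): L=92 R=160
Round 4 (k=26): L=160 R=27
Round 5 (k=18): L=27 R=77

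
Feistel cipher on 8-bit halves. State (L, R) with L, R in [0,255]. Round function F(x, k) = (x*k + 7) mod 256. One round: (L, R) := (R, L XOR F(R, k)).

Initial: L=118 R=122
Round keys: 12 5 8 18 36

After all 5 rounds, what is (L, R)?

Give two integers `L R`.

Round 1 (k=12): L=122 R=201
Round 2 (k=5): L=201 R=142
Round 3 (k=8): L=142 R=190
Round 4 (k=18): L=190 R=237
Round 5 (k=36): L=237 R=229

Answer: 237 229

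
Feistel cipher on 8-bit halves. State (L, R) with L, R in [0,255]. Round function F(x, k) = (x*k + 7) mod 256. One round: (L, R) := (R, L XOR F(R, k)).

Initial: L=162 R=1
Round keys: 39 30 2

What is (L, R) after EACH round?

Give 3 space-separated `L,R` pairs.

Round 1 (k=39): L=1 R=140
Round 2 (k=30): L=140 R=110
Round 3 (k=2): L=110 R=111

Answer: 1,140 140,110 110,111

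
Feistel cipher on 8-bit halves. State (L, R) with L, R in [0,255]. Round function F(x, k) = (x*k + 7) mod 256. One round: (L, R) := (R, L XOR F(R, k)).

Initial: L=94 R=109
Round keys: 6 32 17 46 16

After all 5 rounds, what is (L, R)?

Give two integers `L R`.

Round 1 (k=6): L=109 R=203
Round 2 (k=32): L=203 R=10
Round 3 (k=17): L=10 R=122
Round 4 (k=46): L=122 R=249
Round 5 (k=16): L=249 R=237

Answer: 249 237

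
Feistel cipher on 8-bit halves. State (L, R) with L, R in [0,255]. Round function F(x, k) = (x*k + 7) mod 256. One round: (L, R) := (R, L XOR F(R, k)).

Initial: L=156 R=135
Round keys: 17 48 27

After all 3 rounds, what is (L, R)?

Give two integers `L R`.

Round 1 (k=17): L=135 R=98
Round 2 (k=48): L=98 R=224
Round 3 (k=27): L=224 R=197

Answer: 224 197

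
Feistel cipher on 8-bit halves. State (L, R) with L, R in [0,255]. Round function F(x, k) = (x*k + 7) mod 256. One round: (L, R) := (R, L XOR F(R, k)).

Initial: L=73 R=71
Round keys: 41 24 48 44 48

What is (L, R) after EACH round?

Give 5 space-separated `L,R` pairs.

Round 1 (k=41): L=71 R=47
Round 2 (k=24): L=47 R=40
Round 3 (k=48): L=40 R=168
Round 4 (k=44): L=168 R=207
Round 5 (k=48): L=207 R=127

Answer: 71,47 47,40 40,168 168,207 207,127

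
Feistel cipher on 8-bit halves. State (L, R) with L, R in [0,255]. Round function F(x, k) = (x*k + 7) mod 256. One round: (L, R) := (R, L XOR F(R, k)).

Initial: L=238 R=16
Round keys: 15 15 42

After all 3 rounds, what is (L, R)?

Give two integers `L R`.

Answer: 110 10

Derivation:
Round 1 (k=15): L=16 R=25
Round 2 (k=15): L=25 R=110
Round 3 (k=42): L=110 R=10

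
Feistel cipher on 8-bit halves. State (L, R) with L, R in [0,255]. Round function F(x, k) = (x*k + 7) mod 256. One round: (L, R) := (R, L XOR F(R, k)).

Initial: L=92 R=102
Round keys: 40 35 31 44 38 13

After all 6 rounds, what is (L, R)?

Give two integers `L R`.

Answer: 159 11

Derivation:
Round 1 (k=40): L=102 R=171
Round 2 (k=35): L=171 R=14
Round 3 (k=31): L=14 R=18
Round 4 (k=44): L=18 R=17
Round 5 (k=38): L=17 R=159
Round 6 (k=13): L=159 R=11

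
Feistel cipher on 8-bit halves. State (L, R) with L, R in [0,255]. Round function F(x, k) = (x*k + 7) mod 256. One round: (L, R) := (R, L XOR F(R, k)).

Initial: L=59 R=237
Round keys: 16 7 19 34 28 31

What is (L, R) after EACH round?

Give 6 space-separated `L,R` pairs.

Round 1 (k=16): L=237 R=236
Round 2 (k=7): L=236 R=150
Round 3 (k=19): L=150 R=197
Round 4 (k=34): L=197 R=167
Round 5 (k=28): L=167 R=142
Round 6 (k=31): L=142 R=158

Answer: 237,236 236,150 150,197 197,167 167,142 142,158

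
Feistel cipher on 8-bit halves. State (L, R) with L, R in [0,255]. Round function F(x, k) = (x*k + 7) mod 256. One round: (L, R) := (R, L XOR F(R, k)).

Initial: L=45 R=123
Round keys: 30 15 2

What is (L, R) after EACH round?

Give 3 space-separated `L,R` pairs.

Round 1 (k=30): L=123 R=92
Round 2 (k=15): L=92 R=16
Round 3 (k=2): L=16 R=123

Answer: 123,92 92,16 16,123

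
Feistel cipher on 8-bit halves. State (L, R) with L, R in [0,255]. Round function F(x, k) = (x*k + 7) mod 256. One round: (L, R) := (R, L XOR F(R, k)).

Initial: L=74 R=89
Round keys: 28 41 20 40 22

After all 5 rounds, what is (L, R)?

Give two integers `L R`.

Answer: 118 57

Derivation:
Round 1 (k=28): L=89 R=137
Round 2 (k=41): L=137 R=161
Round 3 (k=20): L=161 R=18
Round 4 (k=40): L=18 R=118
Round 5 (k=22): L=118 R=57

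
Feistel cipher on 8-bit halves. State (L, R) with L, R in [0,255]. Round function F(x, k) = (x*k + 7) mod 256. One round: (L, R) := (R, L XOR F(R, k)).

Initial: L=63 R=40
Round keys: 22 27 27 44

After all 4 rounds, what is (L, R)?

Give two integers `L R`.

Round 1 (k=22): L=40 R=72
Round 2 (k=27): L=72 R=183
Round 3 (k=27): L=183 R=28
Round 4 (k=44): L=28 R=96

Answer: 28 96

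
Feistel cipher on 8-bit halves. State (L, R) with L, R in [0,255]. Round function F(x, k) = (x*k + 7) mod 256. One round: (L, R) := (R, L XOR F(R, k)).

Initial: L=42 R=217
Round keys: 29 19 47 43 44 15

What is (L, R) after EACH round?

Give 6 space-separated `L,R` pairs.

Round 1 (k=29): L=217 R=182
Round 2 (k=19): L=182 R=80
Round 3 (k=47): L=80 R=1
Round 4 (k=43): L=1 R=98
Round 5 (k=44): L=98 R=222
Round 6 (k=15): L=222 R=107

Answer: 217,182 182,80 80,1 1,98 98,222 222,107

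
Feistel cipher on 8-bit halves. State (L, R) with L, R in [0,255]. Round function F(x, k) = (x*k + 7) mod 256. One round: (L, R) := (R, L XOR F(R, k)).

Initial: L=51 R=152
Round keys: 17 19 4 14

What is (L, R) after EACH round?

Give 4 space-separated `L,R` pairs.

Answer: 152,44 44,211 211,127 127,42

Derivation:
Round 1 (k=17): L=152 R=44
Round 2 (k=19): L=44 R=211
Round 3 (k=4): L=211 R=127
Round 4 (k=14): L=127 R=42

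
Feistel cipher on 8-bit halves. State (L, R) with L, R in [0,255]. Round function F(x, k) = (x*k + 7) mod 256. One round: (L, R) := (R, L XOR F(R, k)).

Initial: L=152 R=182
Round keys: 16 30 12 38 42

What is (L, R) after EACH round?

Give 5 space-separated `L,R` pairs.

Answer: 182,255 255,95 95,132 132,192 192,3

Derivation:
Round 1 (k=16): L=182 R=255
Round 2 (k=30): L=255 R=95
Round 3 (k=12): L=95 R=132
Round 4 (k=38): L=132 R=192
Round 5 (k=42): L=192 R=3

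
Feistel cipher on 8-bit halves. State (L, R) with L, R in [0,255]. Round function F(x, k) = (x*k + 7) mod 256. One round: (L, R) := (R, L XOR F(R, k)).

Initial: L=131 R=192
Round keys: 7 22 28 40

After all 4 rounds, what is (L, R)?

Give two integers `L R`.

Round 1 (k=7): L=192 R=196
Round 2 (k=22): L=196 R=31
Round 3 (k=28): L=31 R=175
Round 4 (k=40): L=175 R=64

Answer: 175 64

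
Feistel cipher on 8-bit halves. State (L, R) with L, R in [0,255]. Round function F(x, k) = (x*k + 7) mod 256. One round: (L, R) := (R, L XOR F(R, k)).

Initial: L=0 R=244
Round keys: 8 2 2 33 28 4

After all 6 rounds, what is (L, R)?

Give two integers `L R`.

Round 1 (k=8): L=244 R=167
Round 2 (k=2): L=167 R=161
Round 3 (k=2): L=161 R=238
Round 4 (k=33): L=238 R=20
Round 5 (k=28): L=20 R=217
Round 6 (k=4): L=217 R=127

Answer: 217 127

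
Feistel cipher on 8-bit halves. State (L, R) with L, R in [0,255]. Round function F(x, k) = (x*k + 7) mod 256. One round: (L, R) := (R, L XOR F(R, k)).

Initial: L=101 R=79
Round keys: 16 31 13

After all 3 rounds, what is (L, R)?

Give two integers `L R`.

Answer: 250 43

Derivation:
Round 1 (k=16): L=79 R=146
Round 2 (k=31): L=146 R=250
Round 3 (k=13): L=250 R=43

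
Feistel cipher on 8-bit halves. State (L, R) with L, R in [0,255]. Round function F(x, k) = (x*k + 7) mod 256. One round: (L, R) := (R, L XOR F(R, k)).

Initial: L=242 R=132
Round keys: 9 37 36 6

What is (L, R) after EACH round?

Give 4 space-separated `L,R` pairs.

Round 1 (k=9): L=132 R=89
Round 2 (k=37): L=89 R=96
Round 3 (k=36): L=96 R=222
Round 4 (k=6): L=222 R=91

Answer: 132,89 89,96 96,222 222,91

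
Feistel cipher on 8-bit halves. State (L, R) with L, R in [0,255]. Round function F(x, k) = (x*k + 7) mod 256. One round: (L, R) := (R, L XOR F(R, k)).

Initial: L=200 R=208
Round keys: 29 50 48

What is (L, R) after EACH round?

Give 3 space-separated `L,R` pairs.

Round 1 (k=29): L=208 R=95
Round 2 (k=50): L=95 R=69
Round 3 (k=48): L=69 R=168

Answer: 208,95 95,69 69,168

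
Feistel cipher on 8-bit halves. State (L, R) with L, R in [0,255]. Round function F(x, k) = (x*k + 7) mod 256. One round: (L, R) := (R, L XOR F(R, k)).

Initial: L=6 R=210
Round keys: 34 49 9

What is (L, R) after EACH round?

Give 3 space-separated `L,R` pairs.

Answer: 210,237 237,182 182,128

Derivation:
Round 1 (k=34): L=210 R=237
Round 2 (k=49): L=237 R=182
Round 3 (k=9): L=182 R=128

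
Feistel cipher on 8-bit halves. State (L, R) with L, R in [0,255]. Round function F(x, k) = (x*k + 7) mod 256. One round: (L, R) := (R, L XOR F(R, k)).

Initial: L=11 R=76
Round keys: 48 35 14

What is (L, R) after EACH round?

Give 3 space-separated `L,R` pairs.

Round 1 (k=48): L=76 R=76
Round 2 (k=35): L=76 R=39
Round 3 (k=14): L=39 R=101

Answer: 76,76 76,39 39,101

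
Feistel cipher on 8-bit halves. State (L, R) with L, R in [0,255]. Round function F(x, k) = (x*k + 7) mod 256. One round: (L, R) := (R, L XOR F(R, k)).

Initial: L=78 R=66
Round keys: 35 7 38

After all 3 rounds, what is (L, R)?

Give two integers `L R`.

Answer: 158 56

Derivation:
Round 1 (k=35): L=66 R=67
Round 2 (k=7): L=67 R=158
Round 3 (k=38): L=158 R=56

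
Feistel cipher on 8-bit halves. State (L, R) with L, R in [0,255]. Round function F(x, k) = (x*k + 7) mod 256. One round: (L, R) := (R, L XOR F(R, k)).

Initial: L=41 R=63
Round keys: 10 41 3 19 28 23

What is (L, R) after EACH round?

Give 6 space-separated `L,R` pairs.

Round 1 (k=10): L=63 R=84
Round 2 (k=41): L=84 R=68
Round 3 (k=3): L=68 R=135
Round 4 (k=19): L=135 R=72
Round 5 (k=28): L=72 R=96
Round 6 (k=23): L=96 R=239

Answer: 63,84 84,68 68,135 135,72 72,96 96,239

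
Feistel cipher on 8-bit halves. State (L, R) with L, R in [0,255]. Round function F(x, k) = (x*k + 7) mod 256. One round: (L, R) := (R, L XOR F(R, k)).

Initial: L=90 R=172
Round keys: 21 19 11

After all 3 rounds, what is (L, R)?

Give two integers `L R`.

Answer: 174 248

Derivation:
Round 1 (k=21): L=172 R=121
Round 2 (k=19): L=121 R=174
Round 3 (k=11): L=174 R=248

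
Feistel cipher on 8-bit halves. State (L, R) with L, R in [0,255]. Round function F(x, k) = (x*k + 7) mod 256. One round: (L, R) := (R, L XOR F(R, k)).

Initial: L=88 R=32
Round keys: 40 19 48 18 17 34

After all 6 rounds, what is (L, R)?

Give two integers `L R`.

Round 1 (k=40): L=32 R=95
Round 2 (k=19): L=95 R=52
Round 3 (k=48): L=52 R=152
Round 4 (k=18): L=152 R=131
Round 5 (k=17): L=131 R=34
Round 6 (k=34): L=34 R=8

Answer: 34 8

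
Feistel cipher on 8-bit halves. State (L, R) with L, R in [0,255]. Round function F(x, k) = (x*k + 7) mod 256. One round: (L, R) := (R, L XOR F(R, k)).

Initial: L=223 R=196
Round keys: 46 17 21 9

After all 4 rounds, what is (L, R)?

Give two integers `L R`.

Round 1 (k=46): L=196 R=224
Round 2 (k=17): L=224 R=35
Round 3 (k=21): L=35 R=6
Round 4 (k=9): L=6 R=30

Answer: 6 30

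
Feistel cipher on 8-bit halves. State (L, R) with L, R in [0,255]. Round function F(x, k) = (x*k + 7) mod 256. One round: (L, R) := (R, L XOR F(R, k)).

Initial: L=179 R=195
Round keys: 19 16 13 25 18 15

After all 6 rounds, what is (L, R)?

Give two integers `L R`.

Answer: 213 233

Derivation:
Round 1 (k=19): L=195 R=51
Round 2 (k=16): L=51 R=244
Round 3 (k=13): L=244 R=88
Round 4 (k=25): L=88 R=107
Round 5 (k=18): L=107 R=213
Round 6 (k=15): L=213 R=233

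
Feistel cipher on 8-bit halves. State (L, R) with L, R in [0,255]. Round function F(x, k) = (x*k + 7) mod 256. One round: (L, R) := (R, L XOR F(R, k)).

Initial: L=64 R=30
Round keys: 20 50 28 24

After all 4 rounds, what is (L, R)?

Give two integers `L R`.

Round 1 (k=20): L=30 R=31
Round 2 (k=50): L=31 R=11
Round 3 (k=28): L=11 R=36
Round 4 (k=24): L=36 R=108

Answer: 36 108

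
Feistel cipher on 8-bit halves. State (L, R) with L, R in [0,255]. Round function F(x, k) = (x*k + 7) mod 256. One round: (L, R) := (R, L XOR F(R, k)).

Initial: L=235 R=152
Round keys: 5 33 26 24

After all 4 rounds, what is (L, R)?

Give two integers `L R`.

Answer: 65 28

Derivation:
Round 1 (k=5): L=152 R=20
Round 2 (k=33): L=20 R=3
Round 3 (k=26): L=3 R=65
Round 4 (k=24): L=65 R=28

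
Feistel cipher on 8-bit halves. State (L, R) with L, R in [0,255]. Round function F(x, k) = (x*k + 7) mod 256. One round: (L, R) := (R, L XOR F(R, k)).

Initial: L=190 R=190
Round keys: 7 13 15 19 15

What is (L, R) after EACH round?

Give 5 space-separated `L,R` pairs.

Round 1 (k=7): L=190 R=135
Round 2 (k=13): L=135 R=92
Round 3 (k=15): L=92 R=236
Round 4 (k=19): L=236 R=215
Round 5 (k=15): L=215 R=76

Answer: 190,135 135,92 92,236 236,215 215,76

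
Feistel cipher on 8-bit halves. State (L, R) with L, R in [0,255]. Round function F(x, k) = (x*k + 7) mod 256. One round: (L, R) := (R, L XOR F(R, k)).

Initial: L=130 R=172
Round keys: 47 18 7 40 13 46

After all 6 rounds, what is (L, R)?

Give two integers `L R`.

Answer: 10 73

Derivation:
Round 1 (k=47): L=172 R=25
Round 2 (k=18): L=25 R=101
Round 3 (k=7): L=101 R=211
Round 4 (k=40): L=211 R=154
Round 5 (k=13): L=154 R=10
Round 6 (k=46): L=10 R=73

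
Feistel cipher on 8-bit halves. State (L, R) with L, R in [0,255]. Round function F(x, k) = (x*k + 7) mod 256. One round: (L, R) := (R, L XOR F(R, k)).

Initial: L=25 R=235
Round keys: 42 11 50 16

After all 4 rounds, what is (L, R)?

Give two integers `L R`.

Answer: 75 87

Derivation:
Round 1 (k=42): L=235 R=140
Round 2 (k=11): L=140 R=224
Round 3 (k=50): L=224 R=75
Round 4 (k=16): L=75 R=87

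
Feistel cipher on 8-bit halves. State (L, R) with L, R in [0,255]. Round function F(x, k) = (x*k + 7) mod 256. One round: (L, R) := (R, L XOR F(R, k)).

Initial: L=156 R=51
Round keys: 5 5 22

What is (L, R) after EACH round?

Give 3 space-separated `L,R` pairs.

Answer: 51,154 154,58 58,153

Derivation:
Round 1 (k=5): L=51 R=154
Round 2 (k=5): L=154 R=58
Round 3 (k=22): L=58 R=153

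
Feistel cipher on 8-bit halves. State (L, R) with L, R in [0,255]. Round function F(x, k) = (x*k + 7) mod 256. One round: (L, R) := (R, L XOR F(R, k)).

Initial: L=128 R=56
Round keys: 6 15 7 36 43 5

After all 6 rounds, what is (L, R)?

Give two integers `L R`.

Answer: 164 68

Derivation:
Round 1 (k=6): L=56 R=215
Round 2 (k=15): L=215 R=152
Round 3 (k=7): L=152 R=248
Round 4 (k=36): L=248 R=127
Round 5 (k=43): L=127 R=164
Round 6 (k=5): L=164 R=68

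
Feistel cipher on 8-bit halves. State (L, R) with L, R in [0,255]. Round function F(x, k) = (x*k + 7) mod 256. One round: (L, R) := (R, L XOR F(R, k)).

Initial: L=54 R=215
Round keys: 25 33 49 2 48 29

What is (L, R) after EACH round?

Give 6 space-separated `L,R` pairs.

Round 1 (k=25): L=215 R=48
Round 2 (k=33): L=48 R=224
Round 3 (k=49): L=224 R=215
Round 4 (k=2): L=215 R=85
Round 5 (k=48): L=85 R=32
Round 6 (k=29): L=32 R=242

Answer: 215,48 48,224 224,215 215,85 85,32 32,242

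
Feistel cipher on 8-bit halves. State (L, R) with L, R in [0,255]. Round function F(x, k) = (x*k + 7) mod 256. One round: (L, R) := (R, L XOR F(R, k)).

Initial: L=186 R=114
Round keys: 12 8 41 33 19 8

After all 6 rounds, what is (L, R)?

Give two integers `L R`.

Answer: 23 210

Derivation:
Round 1 (k=12): L=114 R=229
Round 2 (k=8): L=229 R=93
Round 3 (k=41): L=93 R=9
Round 4 (k=33): L=9 R=109
Round 5 (k=19): L=109 R=23
Round 6 (k=8): L=23 R=210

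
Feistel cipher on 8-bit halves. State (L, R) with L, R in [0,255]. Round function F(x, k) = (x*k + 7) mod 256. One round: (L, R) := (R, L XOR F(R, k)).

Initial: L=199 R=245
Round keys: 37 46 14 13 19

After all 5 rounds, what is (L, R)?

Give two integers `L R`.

Round 1 (k=37): L=245 R=183
Round 2 (k=46): L=183 R=28
Round 3 (k=14): L=28 R=56
Round 4 (k=13): L=56 R=195
Round 5 (k=19): L=195 R=184

Answer: 195 184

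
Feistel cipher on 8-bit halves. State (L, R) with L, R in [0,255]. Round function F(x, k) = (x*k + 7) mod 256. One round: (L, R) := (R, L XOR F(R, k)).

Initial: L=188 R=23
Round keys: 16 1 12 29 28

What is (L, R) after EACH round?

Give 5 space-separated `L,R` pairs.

Round 1 (k=16): L=23 R=203
Round 2 (k=1): L=203 R=197
Round 3 (k=12): L=197 R=136
Round 4 (k=29): L=136 R=170
Round 5 (k=28): L=170 R=23

Answer: 23,203 203,197 197,136 136,170 170,23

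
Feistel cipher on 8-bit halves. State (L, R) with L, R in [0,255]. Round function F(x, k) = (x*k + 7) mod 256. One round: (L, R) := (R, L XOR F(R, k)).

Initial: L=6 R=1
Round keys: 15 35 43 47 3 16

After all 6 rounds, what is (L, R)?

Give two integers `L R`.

Answer: 198 255

Derivation:
Round 1 (k=15): L=1 R=16
Round 2 (k=35): L=16 R=54
Round 3 (k=43): L=54 R=9
Round 4 (k=47): L=9 R=152
Round 5 (k=3): L=152 R=198
Round 6 (k=16): L=198 R=255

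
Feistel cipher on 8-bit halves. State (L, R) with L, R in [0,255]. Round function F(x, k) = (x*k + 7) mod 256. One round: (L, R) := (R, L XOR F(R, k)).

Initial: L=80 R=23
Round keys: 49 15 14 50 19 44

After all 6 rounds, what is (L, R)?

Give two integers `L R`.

Answer: 1 44

Derivation:
Round 1 (k=49): L=23 R=62
Round 2 (k=15): L=62 R=190
Round 3 (k=14): L=190 R=85
Round 4 (k=50): L=85 R=31
Round 5 (k=19): L=31 R=1
Round 6 (k=44): L=1 R=44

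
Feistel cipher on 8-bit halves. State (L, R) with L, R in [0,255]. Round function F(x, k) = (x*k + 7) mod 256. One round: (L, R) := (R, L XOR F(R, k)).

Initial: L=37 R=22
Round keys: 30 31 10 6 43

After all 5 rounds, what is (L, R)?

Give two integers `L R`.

Answer: 6 138

Derivation:
Round 1 (k=30): L=22 R=190
Round 2 (k=31): L=190 R=31
Round 3 (k=10): L=31 R=131
Round 4 (k=6): L=131 R=6
Round 5 (k=43): L=6 R=138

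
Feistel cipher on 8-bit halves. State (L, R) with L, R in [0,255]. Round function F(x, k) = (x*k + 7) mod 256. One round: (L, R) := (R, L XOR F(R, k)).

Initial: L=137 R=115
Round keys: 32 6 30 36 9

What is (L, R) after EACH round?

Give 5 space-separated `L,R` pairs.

Round 1 (k=32): L=115 R=238
Round 2 (k=6): L=238 R=232
Round 3 (k=30): L=232 R=217
Round 4 (k=36): L=217 R=99
Round 5 (k=9): L=99 R=91

Answer: 115,238 238,232 232,217 217,99 99,91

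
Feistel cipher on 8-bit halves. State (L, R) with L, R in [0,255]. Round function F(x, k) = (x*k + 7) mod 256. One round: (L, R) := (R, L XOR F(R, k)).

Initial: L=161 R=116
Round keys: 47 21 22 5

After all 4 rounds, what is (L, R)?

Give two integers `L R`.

Round 1 (k=47): L=116 R=242
Round 2 (k=21): L=242 R=149
Round 3 (k=22): L=149 R=39
Round 4 (k=5): L=39 R=95

Answer: 39 95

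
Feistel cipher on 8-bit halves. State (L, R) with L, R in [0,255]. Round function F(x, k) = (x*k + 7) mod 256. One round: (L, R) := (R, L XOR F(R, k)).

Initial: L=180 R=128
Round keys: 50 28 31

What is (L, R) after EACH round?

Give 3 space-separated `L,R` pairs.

Round 1 (k=50): L=128 R=179
Round 2 (k=28): L=179 R=27
Round 3 (k=31): L=27 R=255

Answer: 128,179 179,27 27,255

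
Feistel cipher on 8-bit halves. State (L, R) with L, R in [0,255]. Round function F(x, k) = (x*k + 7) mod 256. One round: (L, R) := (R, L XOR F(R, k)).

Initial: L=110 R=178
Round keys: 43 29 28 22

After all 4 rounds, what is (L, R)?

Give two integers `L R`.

Round 1 (k=43): L=178 R=131
Round 2 (k=29): L=131 R=108
Round 3 (k=28): L=108 R=84
Round 4 (k=22): L=84 R=83

Answer: 84 83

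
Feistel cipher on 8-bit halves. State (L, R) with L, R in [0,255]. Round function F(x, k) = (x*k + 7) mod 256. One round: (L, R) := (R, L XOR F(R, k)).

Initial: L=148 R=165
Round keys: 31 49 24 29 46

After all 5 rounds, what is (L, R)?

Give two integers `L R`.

Round 1 (k=31): L=165 R=150
Round 2 (k=49): L=150 R=24
Round 3 (k=24): L=24 R=209
Round 4 (k=29): L=209 R=172
Round 5 (k=46): L=172 R=62

Answer: 172 62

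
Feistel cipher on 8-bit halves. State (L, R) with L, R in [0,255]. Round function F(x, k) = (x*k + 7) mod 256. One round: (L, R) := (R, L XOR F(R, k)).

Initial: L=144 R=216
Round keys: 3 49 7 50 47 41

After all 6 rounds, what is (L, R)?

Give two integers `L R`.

Answer: 44 238

Derivation:
Round 1 (k=3): L=216 R=31
Round 2 (k=49): L=31 R=46
Round 3 (k=7): L=46 R=86
Round 4 (k=50): L=86 R=253
Round 5 (k=47): L=253 R=44
Round 6 (k=41): L=44 R=238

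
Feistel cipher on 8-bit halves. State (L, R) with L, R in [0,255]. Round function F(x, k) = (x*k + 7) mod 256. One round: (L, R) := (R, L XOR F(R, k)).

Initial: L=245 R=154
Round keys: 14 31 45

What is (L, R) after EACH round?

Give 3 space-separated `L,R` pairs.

Answer: 154,134 134,219 219,0

Derivation:
Round 1 (k=14): L=154 R=134
Round 2 (k=31): L=134 R=219
Round 3 (k=45): L=219 R=0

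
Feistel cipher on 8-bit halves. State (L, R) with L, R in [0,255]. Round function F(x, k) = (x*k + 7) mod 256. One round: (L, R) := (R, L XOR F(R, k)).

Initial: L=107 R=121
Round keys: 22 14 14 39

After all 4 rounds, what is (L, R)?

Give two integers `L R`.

Answer: 229 200

Derivation:
Round 1 (k=22): L=121 R=6
Round 2 (k=14): L=6 R=34
Round 3 (k=14): L=34 R=229
Round 4 (k=39): L=229 R=200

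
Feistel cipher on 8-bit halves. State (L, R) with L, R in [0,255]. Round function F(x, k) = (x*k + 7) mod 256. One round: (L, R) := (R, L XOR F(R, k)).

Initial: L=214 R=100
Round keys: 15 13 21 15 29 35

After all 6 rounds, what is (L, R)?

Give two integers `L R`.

Round 1 (k=15): L=100 R=53
Round 2 (k=13): L=53 R=220
Round 3 (k=21): L=220 R=38
Round 4 (k=15): L=38 R=157
Round 5 (k=29): L=157 R=246
Round 6 (k=35): L=246 R=52

Answer: 246 52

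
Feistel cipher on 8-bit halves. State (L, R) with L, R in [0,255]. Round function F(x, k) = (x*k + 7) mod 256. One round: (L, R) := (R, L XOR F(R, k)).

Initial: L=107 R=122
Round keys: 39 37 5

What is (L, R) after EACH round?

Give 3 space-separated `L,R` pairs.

Round 1 (k=39): L=122 R=246
Round 2 (k=37): L=246 R=239
Round 3 (k=5): L=239 R=68

Answer: 122,246 246,239 239,68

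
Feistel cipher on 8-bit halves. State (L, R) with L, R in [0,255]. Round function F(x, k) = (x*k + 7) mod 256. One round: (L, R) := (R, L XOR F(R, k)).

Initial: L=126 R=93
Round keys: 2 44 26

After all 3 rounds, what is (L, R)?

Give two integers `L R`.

Round 1 (k=2): L=93 R=191
Round 2 (k=44): L=191 R=134
Round 3 (k=26): L=134 R=28

Answer: 134 28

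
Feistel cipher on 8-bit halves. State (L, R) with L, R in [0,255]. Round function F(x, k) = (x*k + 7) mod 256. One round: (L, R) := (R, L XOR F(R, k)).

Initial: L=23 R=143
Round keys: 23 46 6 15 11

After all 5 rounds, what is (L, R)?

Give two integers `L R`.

Answer: 205 74

Derivation:
Round 1 (k=23): L=143 R=247
Round 2 (k=46): L=247 R=230
Round 3 (k=6): L=230 R=156
Round 4 (k=15): L=156 R=205
Round 5 (k=11): L=205 R=74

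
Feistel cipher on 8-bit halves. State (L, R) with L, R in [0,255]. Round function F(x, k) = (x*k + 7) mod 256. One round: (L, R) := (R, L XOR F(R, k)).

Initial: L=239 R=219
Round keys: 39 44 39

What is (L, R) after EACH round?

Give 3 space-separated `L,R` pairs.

Round 1 (k=39): L=219 R=139
Round 2 (k=44): L=139 R=48
Round 3 (k=39): L=48 R=220

Answer: 219,139 139,48 48,220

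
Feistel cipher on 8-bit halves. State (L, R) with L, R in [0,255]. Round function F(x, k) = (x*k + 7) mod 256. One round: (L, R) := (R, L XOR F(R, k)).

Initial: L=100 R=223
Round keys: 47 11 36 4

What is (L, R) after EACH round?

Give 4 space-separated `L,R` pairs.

Round 1 (k=47): L=223 R=156
Round 2 (k=11): L=156 R=100
Round 3 (k=36): L=100 R=139
Round 4 (k=4): L=139 R=87

Answer: 223,156 156,100 100,139 139,87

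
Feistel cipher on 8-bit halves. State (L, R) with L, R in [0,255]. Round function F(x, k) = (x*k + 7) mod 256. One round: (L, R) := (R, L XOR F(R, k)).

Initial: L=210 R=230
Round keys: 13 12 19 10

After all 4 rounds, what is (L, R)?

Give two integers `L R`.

Round 1 (k=13): L=230 R=103
Round 2 (k=12): L=103 R=61
Round 3 (k=19): L=61 R=233
Round 4 (k=10): L=233 R=28

Answer: 233 28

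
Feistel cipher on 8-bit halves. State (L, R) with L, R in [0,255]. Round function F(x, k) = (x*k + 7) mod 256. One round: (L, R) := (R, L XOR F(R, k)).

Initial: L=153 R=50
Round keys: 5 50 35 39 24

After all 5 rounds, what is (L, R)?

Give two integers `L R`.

Round 1 (k=5): L=50 R=152
Round 2 (k=50): L=152 R=133
Round 3 (k=35): L=133 R=174
Round 4 (k=39): L=174 R=12
Round 5 (k=24): L=12 R=137

Answer: 12 137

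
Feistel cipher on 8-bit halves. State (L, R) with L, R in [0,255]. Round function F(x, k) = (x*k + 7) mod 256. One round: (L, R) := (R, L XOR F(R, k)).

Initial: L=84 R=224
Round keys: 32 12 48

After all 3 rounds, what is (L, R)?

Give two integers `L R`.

Round 1 (k=32): L=224 R=83
Round 2 (k=12): L=83 R=11
Round 3 (k=48): L=11 R=68

Answer: 11 68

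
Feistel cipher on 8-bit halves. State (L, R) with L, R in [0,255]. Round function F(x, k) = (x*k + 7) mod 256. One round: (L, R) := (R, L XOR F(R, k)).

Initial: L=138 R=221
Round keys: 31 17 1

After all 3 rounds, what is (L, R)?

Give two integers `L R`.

Round 1 (k=31): L=221 R=64
Round 2 (k=17): L=64 R=154
Round 3 (k=1): L=154 R=225

Answer: 154 225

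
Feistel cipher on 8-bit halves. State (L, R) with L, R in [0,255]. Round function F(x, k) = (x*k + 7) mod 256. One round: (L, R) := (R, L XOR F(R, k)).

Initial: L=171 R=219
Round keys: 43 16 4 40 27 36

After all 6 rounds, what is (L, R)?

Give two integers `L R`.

Round 1 (k=43): L=219 R=123
Round 2 (k=16): L=123 R=108
Round 3 (k=4): L=108 R=204
Round 4 (k=40): L=204 R=139
Round 5 (k=27): L=139 R=124
Round 6 (k=36): L=124 R=252

Answer: 124 252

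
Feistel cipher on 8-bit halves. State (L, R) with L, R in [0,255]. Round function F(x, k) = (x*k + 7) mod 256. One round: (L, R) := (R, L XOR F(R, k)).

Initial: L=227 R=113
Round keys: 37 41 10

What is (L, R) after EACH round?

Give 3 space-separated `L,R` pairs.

Answer: 113,191 191,239 239,226

Derivation:
Round 1 (k=37): L=113 R=191
Round 2 (k=41): L=191 R=239
Round 3 (k=10): L=239 R=226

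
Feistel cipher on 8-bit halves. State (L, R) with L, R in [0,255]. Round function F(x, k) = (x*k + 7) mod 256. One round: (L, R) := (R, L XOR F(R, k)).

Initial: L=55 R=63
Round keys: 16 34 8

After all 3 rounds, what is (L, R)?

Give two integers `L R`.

Answer: 184 7

Derivation:
Round 1 (k=16): L=63 R=192
Round 2 (k=34): L=192 R=184
Round 3 (k=8): L=184 R=7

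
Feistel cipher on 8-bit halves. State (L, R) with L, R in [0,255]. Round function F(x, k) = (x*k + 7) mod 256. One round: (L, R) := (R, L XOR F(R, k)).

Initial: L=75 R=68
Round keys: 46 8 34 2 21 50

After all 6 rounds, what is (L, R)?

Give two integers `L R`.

Answer: 48 61

Derivation:
Round 1 (k=46): L=68 R=116
Round 2 (k=8): L=116 R=227
Round 3 (k=34): L=227 R=89
Round 4 (k=2): L=89 R=90
Round 5 (k=21): L=90 R=48
Round 6 (k=50): L=48 R=61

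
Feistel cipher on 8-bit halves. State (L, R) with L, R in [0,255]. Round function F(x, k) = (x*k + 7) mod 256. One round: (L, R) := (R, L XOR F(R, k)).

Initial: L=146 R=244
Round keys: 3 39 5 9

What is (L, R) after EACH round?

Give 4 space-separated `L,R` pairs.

Answer: 244,113 113,202 202,136 136,5

Derivation:
Round 1 (k=3): L=244 R=113
Round 2 (k=39): L=113 R=202
Round 3 (k=5): L=202 R=136
Round 4 (k=9): L=136 R=5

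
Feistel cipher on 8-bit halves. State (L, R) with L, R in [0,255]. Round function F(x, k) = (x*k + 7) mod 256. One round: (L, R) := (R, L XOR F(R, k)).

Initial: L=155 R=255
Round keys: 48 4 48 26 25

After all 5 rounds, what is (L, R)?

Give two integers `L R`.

Answer: 109 103

Derivation:
Round 1 (k=48): L=255 R=76
Round 2 (k=4): L=76 R=200
Round 3 (k=48): L=200 R=203
Round 4 (k=26): L=203 R=109
Round 5 (k=25): L=109 R=103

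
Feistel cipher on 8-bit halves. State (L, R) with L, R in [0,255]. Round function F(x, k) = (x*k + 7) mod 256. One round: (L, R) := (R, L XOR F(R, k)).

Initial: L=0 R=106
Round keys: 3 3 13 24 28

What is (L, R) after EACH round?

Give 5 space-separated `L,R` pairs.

Round 1 (k=3): L=106 R=69
Round 2 (k=3): L=69 R=188
Round 3 (k=13): L=188 R=214
Round 4 (k=24): L=214 R=171
Round 5 (k=28): L=171 R=109

Answer: 106,69 69,188 188,214 214,171 171,109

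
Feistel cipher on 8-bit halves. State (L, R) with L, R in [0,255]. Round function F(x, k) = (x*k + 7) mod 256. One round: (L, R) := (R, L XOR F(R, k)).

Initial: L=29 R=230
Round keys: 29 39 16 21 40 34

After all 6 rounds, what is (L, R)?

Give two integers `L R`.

Answer: 32 140

Derivation:
Round 1 (k=29): L=230 R=8
Round 2 (k=39): L=8 R=217
Round 3 (k=16): L=217 R=159
Round 4 (k=21): L=159 R=203
Round 5 (k=40): L=203 R=32
Round 6 (k=34): L=32 R=140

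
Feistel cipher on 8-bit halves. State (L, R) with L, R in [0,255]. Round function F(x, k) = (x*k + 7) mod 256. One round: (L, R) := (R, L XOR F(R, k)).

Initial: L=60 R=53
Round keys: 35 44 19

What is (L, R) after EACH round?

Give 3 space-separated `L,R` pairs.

Round 1 (k=35): L=53 R=122
Round 2 (k=44): L=122 R=202
Round 3 (k=19): L=202 R=127

Answer: 53,122 122,202 202,127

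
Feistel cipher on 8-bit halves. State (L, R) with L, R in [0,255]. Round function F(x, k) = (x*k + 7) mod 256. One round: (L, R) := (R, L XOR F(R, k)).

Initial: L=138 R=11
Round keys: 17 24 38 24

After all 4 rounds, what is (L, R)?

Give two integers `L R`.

Round 1 (k=17): L=11 R=72
Round 2 (k=24): L=72 R=204
Round 3 (k=38): L=204 R=7
Round 4 (k=24): L=7 R=99

Answer: 7 99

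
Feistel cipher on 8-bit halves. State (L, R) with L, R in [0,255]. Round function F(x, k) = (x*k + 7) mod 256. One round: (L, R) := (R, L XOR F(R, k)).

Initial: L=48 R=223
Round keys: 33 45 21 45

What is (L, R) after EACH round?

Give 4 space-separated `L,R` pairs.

Round 1 (k=33): L=223 R=246
Round 2 (k=45): L=246 R=154
Round 3 (k=21): L=154 R=95
Round 4 (k=45): L=95 R=32

Answer: 223,246 246,154 154,95 95,32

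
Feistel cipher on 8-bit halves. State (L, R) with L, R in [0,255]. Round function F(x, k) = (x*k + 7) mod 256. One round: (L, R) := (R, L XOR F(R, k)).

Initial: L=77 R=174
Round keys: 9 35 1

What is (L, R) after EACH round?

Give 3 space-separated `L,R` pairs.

Round 1 (k=9): L=174 R=104
Round 2 (k=35): L=104 R=145
Round 3 (k=1): L=145 R=240

Answer: 174,104 104,145 145,240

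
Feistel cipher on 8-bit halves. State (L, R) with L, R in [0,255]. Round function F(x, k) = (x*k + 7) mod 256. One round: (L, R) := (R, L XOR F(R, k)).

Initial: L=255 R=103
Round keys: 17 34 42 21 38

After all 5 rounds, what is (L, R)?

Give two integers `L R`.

Answer: 111 243

Derivation:
Round 1 (k=17): L=103 R=33
Round 2 (k=34): L=33 R=14
Round 3 (k=42): L=14 R=114
Round 4 (k=21): L=114 R=111
Round 5 (k=38): L=111 R=243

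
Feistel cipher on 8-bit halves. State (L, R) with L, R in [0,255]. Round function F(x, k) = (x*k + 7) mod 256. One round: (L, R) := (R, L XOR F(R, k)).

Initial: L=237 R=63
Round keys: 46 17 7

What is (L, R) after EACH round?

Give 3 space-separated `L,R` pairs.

Answer: 63,180 180,196 196,215

Derivation:
Round 1 (k=46): L=63 R=180
Round 2 (k=17): L=180 R=196
Round 3 (k=7): L=196 R=215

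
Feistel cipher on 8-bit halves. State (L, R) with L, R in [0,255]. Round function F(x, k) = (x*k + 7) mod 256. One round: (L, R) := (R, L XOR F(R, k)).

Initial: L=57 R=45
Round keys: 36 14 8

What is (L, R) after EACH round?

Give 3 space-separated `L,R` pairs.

Round 1 (k=36): L=45 R=98
Round 2 (k=14): L=98 R=78
Round 3 (k=8): L=78 R=21

Answer: 45,98 98,78 78,21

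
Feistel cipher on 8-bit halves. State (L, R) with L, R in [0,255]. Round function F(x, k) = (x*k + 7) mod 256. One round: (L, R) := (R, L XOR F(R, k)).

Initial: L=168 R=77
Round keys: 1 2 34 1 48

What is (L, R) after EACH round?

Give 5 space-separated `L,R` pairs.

Answer: 77,252 252,178 178,87 87,236 236,16

Derivation:
Round 1 (k=1): L=77 R=252
Round 2 (k=2): L=252 R=178
Round 3 (k=34): L=178 R=87
Round 4 (k=1): L=87 R=236
Round 5 (k=48): L=236 R=16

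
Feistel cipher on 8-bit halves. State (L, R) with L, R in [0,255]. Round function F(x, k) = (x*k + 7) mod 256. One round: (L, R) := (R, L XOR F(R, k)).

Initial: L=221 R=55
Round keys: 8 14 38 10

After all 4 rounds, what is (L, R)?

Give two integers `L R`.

Answer: 29 125

Derivation:
Round 1 (k=8): L=55 R=98
Round 2 (k=14): L=98 R=84
Round 3 (k=38): L=84 R=29
Round 4 (k=10): L=29 R=125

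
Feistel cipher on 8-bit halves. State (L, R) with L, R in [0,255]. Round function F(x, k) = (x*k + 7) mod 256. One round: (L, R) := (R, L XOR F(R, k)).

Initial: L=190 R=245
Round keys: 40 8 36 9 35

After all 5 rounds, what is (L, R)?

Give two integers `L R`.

Round 1 (k=40): L=245 R=241
Round 2 (k=8): L=241 R=122
Round 3 (k=36): L=122 R=222
Round 4 (k=9): L=222 R=175
Round 5 (k=35): L=175 R=42

Answer: 175 42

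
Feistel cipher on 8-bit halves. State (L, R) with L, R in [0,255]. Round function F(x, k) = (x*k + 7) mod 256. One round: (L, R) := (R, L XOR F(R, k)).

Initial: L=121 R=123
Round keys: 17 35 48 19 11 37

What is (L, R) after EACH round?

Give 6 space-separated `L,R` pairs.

Answer: 123,75 75,51 51,220 220,104 104,163 163,254

Derivation:
Round 1 (k=17): L=123 R=75
Round 2 (k=35): L=75 R=51
Round 3 (k=48): L=51 R=220
Round 4 (k=19): L=220 R=104
Round 5 (k=11): L=104 R=163
Round 6 (k=37): L=163 R=254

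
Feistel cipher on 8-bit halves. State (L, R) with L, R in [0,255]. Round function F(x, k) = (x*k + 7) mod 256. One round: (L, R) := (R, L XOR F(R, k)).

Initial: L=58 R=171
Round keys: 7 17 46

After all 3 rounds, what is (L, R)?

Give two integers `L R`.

Round 1 (k=7): L=171 R=142
Round 2 (k=17): L=142 R=222
Round 3 (k=46): L=222 R=101

Answer: 222 101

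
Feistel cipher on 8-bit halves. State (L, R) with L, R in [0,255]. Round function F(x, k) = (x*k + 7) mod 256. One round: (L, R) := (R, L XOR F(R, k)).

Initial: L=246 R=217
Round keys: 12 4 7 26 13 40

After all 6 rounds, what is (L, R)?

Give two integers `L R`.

Round 1 (k=12): L=217 R=197
Round 2 (k=4): L=197 R=194
Round 3 (k=7): L=194 R=144
Round 4 (k=26): L=144 R=101
Round 5 (k=13): L=101 R=184
Round 6 (k=40): L=184 R=162

Answer: 184 162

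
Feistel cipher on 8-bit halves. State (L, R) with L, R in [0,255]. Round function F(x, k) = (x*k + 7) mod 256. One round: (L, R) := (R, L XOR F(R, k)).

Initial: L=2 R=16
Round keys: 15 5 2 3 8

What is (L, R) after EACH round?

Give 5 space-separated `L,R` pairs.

Round 1 (k=15): L=16 R=245
Round 2 (k=5): L=245 R=192
Round 3 (k=2): L=192 R=114
Round 4 (k=3): L=114 R=157
Round 5 (k=8): L=157 R=157

Answer: 16,245 245,192 192,114 114,157 157,157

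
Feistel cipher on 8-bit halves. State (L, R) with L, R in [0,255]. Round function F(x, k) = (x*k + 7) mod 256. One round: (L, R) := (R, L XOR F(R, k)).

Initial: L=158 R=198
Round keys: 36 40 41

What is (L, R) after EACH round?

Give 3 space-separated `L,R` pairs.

Round 1 (k=36): L=198 R=65
Round 2 (k=40): L=65 R=233
Round 3 (k=41): L=233 R=25

Answer: 198,65 65,233 233,25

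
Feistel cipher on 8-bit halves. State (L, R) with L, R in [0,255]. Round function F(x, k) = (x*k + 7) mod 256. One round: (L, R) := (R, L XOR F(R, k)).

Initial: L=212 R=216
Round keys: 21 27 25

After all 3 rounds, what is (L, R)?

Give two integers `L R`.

Round 1 (k=21): L=216 R=107
Round 2 (k=27): L=107 R=136
Round 3 (k=25): L=136 R=36

Answer: 136 36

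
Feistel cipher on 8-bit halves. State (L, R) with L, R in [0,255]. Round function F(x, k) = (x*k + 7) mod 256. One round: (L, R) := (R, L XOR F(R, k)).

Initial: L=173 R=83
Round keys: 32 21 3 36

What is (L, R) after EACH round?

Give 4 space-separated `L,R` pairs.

Round 1 (k=32): L=83 R=202
Round 2 (k=21): L=202 R=202
Round 3 (k=3): L=202 R=175
Round 4 (k=36): L=175 R=105

Answer: 83,202 202,202 202,175 175,105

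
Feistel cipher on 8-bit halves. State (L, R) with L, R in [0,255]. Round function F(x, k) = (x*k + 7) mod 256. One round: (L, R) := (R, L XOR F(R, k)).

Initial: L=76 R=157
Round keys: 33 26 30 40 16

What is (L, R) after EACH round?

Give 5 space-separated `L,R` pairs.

Answer: 157,8 8,74 74,187 187,117 117,236

Derivation:
Round 1 (k=33): L=157 R=8
Round 2 (k=26): L=8 R=74
Round 3 (k=30): L=74 R=187
Round 4 (k=40): L=187 R=117
Round 5 (k=16): L=117 R=236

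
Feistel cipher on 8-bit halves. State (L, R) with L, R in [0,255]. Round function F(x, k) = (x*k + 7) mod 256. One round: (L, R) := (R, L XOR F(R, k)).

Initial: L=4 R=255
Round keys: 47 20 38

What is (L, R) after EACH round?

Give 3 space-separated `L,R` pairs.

Answer: 255,220 220,200 200,107

Derivation:
Round 1 (k=47): L=255 R=220
Round 2 (k=20): L=220 R=200
Round 3 (k=38): L=200 R=107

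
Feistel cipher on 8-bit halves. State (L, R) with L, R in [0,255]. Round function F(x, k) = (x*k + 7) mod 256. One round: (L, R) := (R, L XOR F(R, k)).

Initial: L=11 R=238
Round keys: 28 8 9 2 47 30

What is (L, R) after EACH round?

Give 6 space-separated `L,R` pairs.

Round 1 (k=28): L=238 R=4
Round 2 (k=8): L=4 R=201
Round 3 (k=9): L=201 R=28
Round 4 (k=2): L=28 R=246
Round 5 (k=47): L=246 R=45
Round 6 (k=30): L=45 R=187

Answer: 238,4 4,201 201,28 28,246 246,45 45,187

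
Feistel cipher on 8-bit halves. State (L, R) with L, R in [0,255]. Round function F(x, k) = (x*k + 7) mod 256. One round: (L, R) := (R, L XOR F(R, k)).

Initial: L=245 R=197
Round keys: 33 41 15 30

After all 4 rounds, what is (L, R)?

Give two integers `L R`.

Round 1 (k=33): L=197 R=153
Round 2 (k=41): L=153 R=77
Round 3 (k=15): L=77 R=19
Round 4 (k=30): L=19 R=12

Answer: 19 12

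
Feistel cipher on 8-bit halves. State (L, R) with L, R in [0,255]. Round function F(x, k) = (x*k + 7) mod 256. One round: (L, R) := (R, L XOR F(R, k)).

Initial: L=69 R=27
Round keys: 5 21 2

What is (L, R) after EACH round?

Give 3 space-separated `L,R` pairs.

Round 1 (k=5): L=27 R=203
Round 2 (k=21): L=203 R=181
Round 3 (k=2): L=181 R=186

Answer: 27,203 203,181 181,186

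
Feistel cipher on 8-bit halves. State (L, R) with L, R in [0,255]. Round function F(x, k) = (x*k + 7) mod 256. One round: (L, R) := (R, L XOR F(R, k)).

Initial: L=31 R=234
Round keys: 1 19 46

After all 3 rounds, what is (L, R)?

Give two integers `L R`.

Answer: 91 143

Derivation:
Round 1 (k=1): L=234 R=238
Round 2 (k=19): L=238 R=91
Round 3 (k=46): L=91 R=143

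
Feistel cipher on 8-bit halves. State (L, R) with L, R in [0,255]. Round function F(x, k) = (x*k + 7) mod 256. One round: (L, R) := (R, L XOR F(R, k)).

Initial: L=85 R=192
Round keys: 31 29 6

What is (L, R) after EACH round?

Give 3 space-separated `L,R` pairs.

Answer: 192,18 18,209 209,255

Derivation:
Round 1 (k=31): L=192 R=18
Round 2 (k=29): L=18 R=209
Round 3 (k=6): L=209 R=255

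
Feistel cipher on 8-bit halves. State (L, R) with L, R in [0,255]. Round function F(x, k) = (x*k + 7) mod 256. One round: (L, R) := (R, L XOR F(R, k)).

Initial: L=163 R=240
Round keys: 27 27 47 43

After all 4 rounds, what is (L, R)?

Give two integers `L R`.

Answer: 144 4

Derivation:
Round 1 (k=27): L=240 R=244
Round 2 (k=27): L=244 R=51
Round 3 (k=47): L=51 R=144
Round 4 (k=43): L=144 R=4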